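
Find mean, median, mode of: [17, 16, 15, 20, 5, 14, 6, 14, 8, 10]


Sorted: [5, 6, 8, 10, 14, 14, 15, 16, 17, 20]
Mean = 125/10 = 25/2
Median = 14
Freq: {17: 1, 16: 1, 15: 1, 20: 1, 5: 1, 14: 2, 6: 1, 8: 1, 10: 1}
Mode: [14]

Mean=25/2, Median=14, Mode=14


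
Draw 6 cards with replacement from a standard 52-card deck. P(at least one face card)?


P(not a face card) = 40/52 = 10/13
P(none in 6 draws) = (10/13)^6 = 1000000/4826809
P(≥1 face card) = 1 - 1000000/4826809 = 3826809/4826809

P = 3826809/4826809 ≈ 79.28%


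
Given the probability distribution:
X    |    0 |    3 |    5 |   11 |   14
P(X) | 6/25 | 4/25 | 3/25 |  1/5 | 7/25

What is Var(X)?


E[X] = 36/5
E[X²] = 2088/25
Var(X) = E[X²] - (E[X])² = 2088/25 - 1296/25 = 792/25

Var(X) = 792/25 ≈ 31.6800


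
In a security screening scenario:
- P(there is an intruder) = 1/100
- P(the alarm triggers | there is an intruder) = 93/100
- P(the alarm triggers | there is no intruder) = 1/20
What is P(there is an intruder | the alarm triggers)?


Using Bayes' theorem:
P(A|B) = P(B|A)·P(A) / P(B)

P(the alarm triggers) = 93/100 × 1/100 + 1/20 × 99/100
= 93/10000 + 99/2000 = 147/2500

P(there is an intruder|the alarm triggers) = (93/10000) / (147/2500) = 31/196

P(there is an intruder|the alarm triggers) = 31/196 ≈ 15.82%


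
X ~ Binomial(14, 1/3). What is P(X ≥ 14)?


P(X ≥ 14) = Σ P(X=i) for i=14..14
P(X=14) = 1/4782969
Sum = 1/4782969

P(X ≥ 14) = 1/4782969 ≈ 0.00%


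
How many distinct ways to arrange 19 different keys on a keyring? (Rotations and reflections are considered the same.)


Free circular arrangements: rotations and reflections both identified.
(n-1)!/2 = 18!/2 = 6402373705728000/2 = 3201186852864000

3201186852864000


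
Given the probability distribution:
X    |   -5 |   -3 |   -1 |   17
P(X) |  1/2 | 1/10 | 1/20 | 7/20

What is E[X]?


E[X] = Σ x·P(X=x)
= (-5)×(1/2) + (-3)×(1/10) + (-1)×(1/20) + (17)×(7/20)
= 31/10

E[X] = 31/10


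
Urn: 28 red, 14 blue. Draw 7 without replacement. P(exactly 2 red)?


Hypergeometric: C(28,2)×C(14,5)/C(42,7)
= 378×2002/26978328 = 1617/57646

P(X=2) = 1617/57646 ≈ 2.81%


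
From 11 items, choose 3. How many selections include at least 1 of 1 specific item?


Complement: C(11,3) - C(10,3) = 165 - 120 = 45

45


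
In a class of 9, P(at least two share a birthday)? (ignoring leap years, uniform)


P(all different) = Π(365-i)/365 for i=0..8
= 0.905376
P(match) = 1 - 0.905376 = 0.094624

P ≈ 0.0946 ≈ 9.46%


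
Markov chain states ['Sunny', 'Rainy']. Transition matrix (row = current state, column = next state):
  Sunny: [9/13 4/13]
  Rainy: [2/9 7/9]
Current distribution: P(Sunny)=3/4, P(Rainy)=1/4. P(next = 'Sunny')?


P(next=Sunny) = Σᵢ P(now=i)×P(i→Sunny)
= 3/4×9/13 + 1/4×2/9
= 27/52 + 1/18 = 269/468

P = 269/468 ≈ 0.5748


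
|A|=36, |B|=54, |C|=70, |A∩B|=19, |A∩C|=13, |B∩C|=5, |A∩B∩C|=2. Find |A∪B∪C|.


|A∪B∪C| = 36+54+70-19-13-5+2 = 125

|A∪B∪C| = 125


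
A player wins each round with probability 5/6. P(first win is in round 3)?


Geometric: P(X=3) = (1-p)^(k-1)×p = (1/6)^2×5/6 = 5/216

P(X=3) = 5/216 ≈ 2.31%


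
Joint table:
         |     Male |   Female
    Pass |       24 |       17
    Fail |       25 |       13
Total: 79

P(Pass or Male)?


P(Pass∨Male) = P(Pass) + P(Male) - P(Pass∧Male)
= (41 + 49 - 24)/79 = 66/79

P = 66/79 ≈ 83.54%


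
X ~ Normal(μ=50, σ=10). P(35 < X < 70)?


z₁=(35-50)/10=-1.5, z₂=(70-50)/10=2.0
P = Φ(2.0) - Φ(-1.5) = 0.977250 - 0.066807 = 0.910443 ≈ 0.9104

P(35 < X < 70) ≈ 0.9104


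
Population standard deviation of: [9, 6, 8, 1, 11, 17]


Mean = 52/6 = 26/3
  (9-26/3)²=1/9
  (6-26/3)²=64/9
  (8-26/3)²=4/9
  (1-26/3)²=529/9
  (11-26/3)²=49/9
  (17-26/3)²=625/9
Σ(x-μ)² = 424/3
σ² = (424/3)/6 = 212/9

σ = √(212/9) ≈ 4.8534


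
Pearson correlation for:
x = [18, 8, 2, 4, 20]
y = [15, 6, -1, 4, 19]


n=5, Σx=52, Σy=43, Σxy=712, Σx²=808, Σy²=639
r = (5×712 - 52×43)/√((5×808 - 52²)(5×639 - 43²))
= 1324/√(1336×1346) = 1324/√1798256 ≈ 1324/1340.9907 ≈ 0.9873

r ≈ 0.9873


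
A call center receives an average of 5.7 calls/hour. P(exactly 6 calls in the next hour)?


Poisson(λ=5.7): P(X=6) = e^(-λ)×λ^k/k!
= e^(-5.7) × 5.7^6 / 6!
≈ 0.003345965457 × 34296.447249 / 720 ≈ 0.159382

P(X=6) ≈ 0.159382 ≈ 15.94%


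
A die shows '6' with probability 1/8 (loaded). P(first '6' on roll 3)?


Geometric: P(X=3) = (1-p)^(k-1)×p = (7/8)^2×1/8 = 49/512

P(X=3) = 49/512 ≈ 9.57%


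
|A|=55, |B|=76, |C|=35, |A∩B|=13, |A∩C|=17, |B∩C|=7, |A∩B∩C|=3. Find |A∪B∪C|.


|A∪B∪C| = 55+76+35-13-17-7+3 = 132

|A∪B∪C| = 132


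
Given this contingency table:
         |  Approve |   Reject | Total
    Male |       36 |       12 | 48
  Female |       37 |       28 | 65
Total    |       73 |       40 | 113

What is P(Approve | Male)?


P(Approve | Male) = 36/(36+12) = 36/48 = 3/4

P(Approve|Male) = 3/4 ≈ 75.00%


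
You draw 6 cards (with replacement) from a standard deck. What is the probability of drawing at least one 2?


P(not a 2) = 48/52 = 12/13
P(none in 6 draws) = (12/13)^6 = 2985984/4826809
P(≥1 2) = 1 - 2985984/4826809 = 1840825/4826809

P = 1840825/4826809 ≈ 38.14%


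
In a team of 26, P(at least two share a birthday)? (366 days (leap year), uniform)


P(all different) = Π(366-i)/366 for i=0..25
= 0.402786
P(match) = 1 - 0.402786 = 0.597214

P ≈ 0.5972 ≈ 59.72%


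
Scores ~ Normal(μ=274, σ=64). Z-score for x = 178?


z = (x - μ)/σ = (178 - 274)/64 = -1.5

z = -1.5


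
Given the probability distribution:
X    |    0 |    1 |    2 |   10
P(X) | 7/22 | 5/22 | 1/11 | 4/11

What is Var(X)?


E[X] = 89/22
E[X²] = 813/22
Var(X) = E[X²] - (E[X])² = 813/22 - 7921/484 = 9965/484

Var(X) = 9965/484 ≈ 20.5888


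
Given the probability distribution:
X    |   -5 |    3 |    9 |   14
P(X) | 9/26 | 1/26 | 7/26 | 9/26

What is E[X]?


E[X] = Σ x·P(X=x)
= (-5)×(9/26) + (3)×(1/26) + (9)×(7/26) + (14)×(9/26)
= 147/26

E[X] = 147/26


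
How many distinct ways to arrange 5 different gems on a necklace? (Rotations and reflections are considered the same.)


Free circular arrangements: rotations and reflections both identified.
(n-1)!/2 = 4!/2 = 24/2 = 12

12


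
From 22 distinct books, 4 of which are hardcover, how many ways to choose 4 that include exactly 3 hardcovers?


Choose 3 of the 4 hardcovers and 1 of the other 18 books:
C(4,3)×C(18,1) = 4×18 = 72

72


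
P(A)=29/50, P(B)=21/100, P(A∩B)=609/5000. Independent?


P(A)×P(B) = 609/5000
P(A∩B) = 609/5000
Equal ✓ → Independent

Yes, independent


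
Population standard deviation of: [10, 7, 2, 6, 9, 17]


Mean = 51/6 = 17/2
  (10-17/2)²=9/4
  (7-17/2)²=9/4
  (2-17/2)²=169/4
  (6-17/2)²=25/4
  (9-17/2)²=1/4
  (17-17/2)²=289/4
Σ(x-μ)² = 251/2
σ² = (251/2)/6 = 251/12

σ = √(251/12) ≈ 4.5735


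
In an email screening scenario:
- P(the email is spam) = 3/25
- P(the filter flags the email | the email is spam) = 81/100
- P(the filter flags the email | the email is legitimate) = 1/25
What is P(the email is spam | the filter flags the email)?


Using Bayes' theorem:
P(A|B) = P(B|A)·P(A) / P(B)

P(the filter flags the email) = 81/100 × 3/25 + 1/25 × 22/25
= 243/2500 + 22/625 = 331/2500

P(the email is spam|the filter flags the email) = (243/2500) / (331/2500) = 243/331

P(the email is spam|the filter flags the email) = 243/331 ≈ 73.41%


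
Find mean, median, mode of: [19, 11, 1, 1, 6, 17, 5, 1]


Sorted: [1, 1, 1, 5, 6, 11, 17, 19]
Mean = 61/8
Median = 11/2
Freq: {19: 1, 11: 1, 1: 3, 6: 1, 17: 1, 5: 1}
Mode: [1]

Mean=61/8, Median=11/2, Mode=1


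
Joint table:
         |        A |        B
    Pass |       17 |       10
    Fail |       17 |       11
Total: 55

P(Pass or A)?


P(Pass∨A) = P(Pass) + P(A) - P(Pass∧A)
= (27 + 34 - 17)/55 = 44/55 = 4/5

P = 4/5 ≈ 80.00%


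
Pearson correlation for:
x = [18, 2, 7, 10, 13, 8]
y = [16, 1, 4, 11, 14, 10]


n=6, Σx=58, Σy=56, Σxy=690, Σx²=710, Σy²=690
r = (6×690 - 58×56)/√((6×710 - 58²)(6×690 - 56²))
= 892/√(896×1004) = 892/√899584 ≈ 892/948.4640 ≈ 0.9405

r ≈ 0.9405


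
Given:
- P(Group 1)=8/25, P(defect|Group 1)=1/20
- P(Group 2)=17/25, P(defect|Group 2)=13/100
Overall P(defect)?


P(B) = Σ P(B|Aᵢ)×P(Aᵢ)
  1/20×8/25 = 2/125
  13/100×17/25 = 221/2500
Sum = 261/2500

P(defect) = 261/2500 ≈ 10.44%


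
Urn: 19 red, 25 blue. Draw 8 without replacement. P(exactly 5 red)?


Hypergeometric: C(19,5)×C(25,3)/C(44,8)
= 11628×2300/177232627 = 1407600/9328033

P(X=5) = 1407600/9328033 ≈ 15.09%


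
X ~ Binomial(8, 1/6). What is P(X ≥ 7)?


P(X ≥ 7) = Σ P(X=i) for i=7..8
P(X=7) = 5/209952
P(X=8) = 1/1679616
Sum = 41/1679616

P(X ≥ 7) = 41/1679616 ≈ 0.00%


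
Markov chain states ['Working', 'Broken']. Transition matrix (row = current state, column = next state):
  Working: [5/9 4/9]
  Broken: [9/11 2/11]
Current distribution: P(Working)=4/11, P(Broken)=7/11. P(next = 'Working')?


P(next=Working) = Σᵢ P(now=i)×P(i→Working)
= 4/11×5/9 + 7/11×9/11
= 20/99 + 63/121 = 787/1089

P = 787/1089 ≈ 0.7227


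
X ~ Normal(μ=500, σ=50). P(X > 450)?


z = (450-500)/50 = -1.0
P(X > 450) = 1 - P(Z ≤ -1.0) = 1 - 0.1587 = 0.8413

P(X > 450) ≈ 0.8413


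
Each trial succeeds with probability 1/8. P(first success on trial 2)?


Geometric: P(X=2) = (1-p)^(k-1)×p = (7/8)^1×1/8 = 7/64

P(X=2) = 7/64 ≈ 10.94%


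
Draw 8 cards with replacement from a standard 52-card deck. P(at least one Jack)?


P(not a Jack) = 48/52 = 12/13
P(none in 8 draws) = (12/13)^8 = 429981696/815730721
P(≥1 Jack) = 1 - 429981696/815730721 = 385749025/815730721

P = 385749025/815730721 ≈ 47.29%


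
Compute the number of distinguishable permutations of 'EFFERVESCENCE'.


Letters: 13, freq: {'E': 5, 'F': 2, 'R': 1, 'V': 1, 'S': 1, 'C': 2, 'N': 1}
13!/(5!×2!×1!×1!×1!×2!×1!) = 6227020800/480 = 12972960

12972960


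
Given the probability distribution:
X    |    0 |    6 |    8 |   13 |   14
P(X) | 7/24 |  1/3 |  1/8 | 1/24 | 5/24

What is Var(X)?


E[X] = 155/24
E[X²] = 543/8
Var(X) = E[X²] - (E[X])² = 543/8 - 24025/576 = 15071/576

Var(X) = 15071/576 ≈ 26.1649


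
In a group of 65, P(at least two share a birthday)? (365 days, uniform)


P(all different) = Π(365-i)/365 for i=0..64
= 0.002317
P(match) = 1 - 0.002317 = 0.997683

P ≈ 0.9977 ≈ 99.77%


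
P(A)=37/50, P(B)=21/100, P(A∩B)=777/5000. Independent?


P(A)×P(B) = 777/5000
P(A∩B) = 777/5000
Equal ✓ → Independent

Yes, independent


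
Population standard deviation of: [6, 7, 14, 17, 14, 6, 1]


Mean = 65/7
  (6-65/7)²=529/49
  (7-65/7)²=256/49
  (14-65/7)²=1089/49
  (17-65/7)²=2916/49
  (14-65/7)²=1089/49
  (6-65/7)²=529/49
  (1-65/7)²=3364/49
Σ(x-μ)² = 1396/7
σ² = (1396/7)/7 = 1396/49

σ = √(1396/49) ≈ 5.3376


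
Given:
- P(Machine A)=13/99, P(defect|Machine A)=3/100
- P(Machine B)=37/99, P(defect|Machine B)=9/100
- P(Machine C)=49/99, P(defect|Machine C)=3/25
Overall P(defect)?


P(B) = Σ P(B|Aᵢ)×P(Aᵢ)
  3/100×13/99 = 13/3300
  9/100×37/99 = 37/1100
  3/25×49/99 = 49/825
Sum = 16/165

P(defect) = 16/165 ≈ 9.70%


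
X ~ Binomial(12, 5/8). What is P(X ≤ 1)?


P(X ≤ 1) = Σ P(X=i) for i=0..1
P(X=0) = 531441/68719476736
P(X=1) = 2657205/17179869184
Sum = 11160261/68719476736

P(X ≤ 1) = 11160261/68719476736 ≈ 0.02%


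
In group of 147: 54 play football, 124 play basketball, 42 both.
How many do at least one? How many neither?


|A∪B| = 54+124-42 = 136
Neither = 147-136 = 11

At least one: 136; Neither: 11


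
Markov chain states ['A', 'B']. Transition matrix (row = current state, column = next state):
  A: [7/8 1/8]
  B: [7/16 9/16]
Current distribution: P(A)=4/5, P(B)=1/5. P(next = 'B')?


P(next=B) = Σᵢ P(now=i)×P(i→B)
= 4/5×1/8 + 1/5×9/16
= 1/10 + 9/80 = 17/80

P = 17/80 ≈ 0.2125


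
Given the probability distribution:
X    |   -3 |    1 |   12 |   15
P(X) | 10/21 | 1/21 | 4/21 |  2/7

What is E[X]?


E[X] = Σ x·P(X=x)
= (-3)×(10/21) + (1)×(1/21) + (12)×(4/21) + (15)×(2/7)
= 109/21

E[X] = 109/21


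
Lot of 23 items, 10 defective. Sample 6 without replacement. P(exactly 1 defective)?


Hypergeometric: C(10,1)×C(13,5)/C(23,6)
= 10×1287/100947 = 390/3059

P(X=1) = 390/3059 ≈ 12.75%


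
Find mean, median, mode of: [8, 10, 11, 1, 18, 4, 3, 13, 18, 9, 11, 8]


Sorted: [1, 3, 4, 8, 8, 9, 10, 11, 11, 13, 18, 18]
Mean = 114/12 = 19/2
Median = 19/2
Freq: {8: 2, 10: 1, 11: 2, 1: 1, 18: 2, 4: 1, 3: 1, 13: 1, 9: 1}
Mode: [8, 11, 18]

Mean=19/2, Median=19/2, Mode=[8, 11, 18]


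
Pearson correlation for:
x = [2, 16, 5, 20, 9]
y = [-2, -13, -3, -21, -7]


n=5, Σx=52, Σy=-46, Σxy=-710, Σx²=766, Σy²=672
r = (5×(-710) - 52×(-46))/√((5×766 - 52²)(5×672 - (-46)²))
= -1158/√(1126×1244) = -1158/√1400744 ≈ -1158/1183.5303 ≈ -0.9784

r ≈ -0.9784


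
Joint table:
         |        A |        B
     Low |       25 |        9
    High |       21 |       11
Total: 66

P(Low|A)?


P(Low|A) = 25/(25+21) = 25/46

P = 25/46 ≈ 54.35%


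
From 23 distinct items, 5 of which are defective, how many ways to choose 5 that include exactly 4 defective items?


Choose 4 of the 5 defective items and 1 of the other 18 items:
C(5,4)×C(18,1) = 5×18 = 90

90


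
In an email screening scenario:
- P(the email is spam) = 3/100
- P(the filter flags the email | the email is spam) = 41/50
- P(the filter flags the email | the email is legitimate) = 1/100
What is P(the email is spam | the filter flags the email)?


Using Bayes' theorem:
P(A|B) = P(B|A)·P(A) / P(B)

P(the filter flags the email) = 41/50 × 3/100 + 1/100 × 97/100
= 123/5000 + 97/10000 = 343/10000

P(the email is spam|the filter flags the email) = (123/5000) / (343/10000) = 246/343

P(the email is spam|the filter flags the email) = 246/343 ≈ 71.72%


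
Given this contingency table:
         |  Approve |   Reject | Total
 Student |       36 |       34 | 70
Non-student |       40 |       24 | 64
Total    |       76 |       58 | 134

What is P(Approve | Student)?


P(Approve | Student) = 36/(36+34) = 36/70 = 18/35

P(Approve|Student) = 18/35 ≈ 51.43%


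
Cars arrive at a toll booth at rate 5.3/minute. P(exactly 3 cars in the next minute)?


Poisson(λ=5.3): P(X=3) = e^(-λ)×λ^k/k!
= e^(-5.3) × 5.3^3 / 3!
≈ 0.004991593907 × 148.877 / 6 ≈ 0.123856

P(X=3) ≈ 0.123856 ≈ 12.39%


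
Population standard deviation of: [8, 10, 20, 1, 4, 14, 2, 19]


Mean = 78/8 = 39/4
  (8-39/4)²=49/16
  (10-39/4)²=1/16
  (20-39/4)²=1681/16
  (1-39/4)²=1225/16
  (4-39/4)²=529/16
  (14-39/4)²=289/16
  (2-39/4)²=961/16
  (19-39/4)²=1369/16
Σ(x-μ)² = 763/2
σ² = (763/2)/8 = 763/16

σ = √(763/16) ≈ 6.9056


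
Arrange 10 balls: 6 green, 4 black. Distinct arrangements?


10!/(6!×4!) = 210

210


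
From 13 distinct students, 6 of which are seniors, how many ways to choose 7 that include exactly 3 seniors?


Choose 3 of the 6 seniors and 4 of the other 7 students:
C(6,3)×C(7,4) = 20×35 = 700

700


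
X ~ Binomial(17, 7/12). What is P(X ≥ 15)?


P(X ≥ 15) = Σ P(X=i) for i=15..17
P(X=15) = 2017713641725775/277326388342554624
P(X=16) = 2824799098416085/2218611106740436992
P(X=17) = 232630513987207/2218611106740436992
Sum = 1599928228850791/184884258895036416

P(X ≥ 15) = 1599928228850791/184884258895036416 ≈ 0.87%


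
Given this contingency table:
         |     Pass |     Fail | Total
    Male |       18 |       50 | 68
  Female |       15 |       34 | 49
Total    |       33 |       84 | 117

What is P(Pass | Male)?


P(Pass | Male) = 18/(18+50) = 18/68 = 9/34

P(Pass|Male) = 9/34 ≈ 26.47%


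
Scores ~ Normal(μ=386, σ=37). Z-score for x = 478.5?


z = (x - μ)/σ = (478.5 - 386)/37 = 2.5

z = 2.5


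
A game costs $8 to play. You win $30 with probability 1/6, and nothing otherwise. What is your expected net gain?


E[gain] = (30-8)×1/6 + (-8)×5/6
= 11/3 - 20/3 = -3

Expected net gain = $-3 ≈ $-3.00


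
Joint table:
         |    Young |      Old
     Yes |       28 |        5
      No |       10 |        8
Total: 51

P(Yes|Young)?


P(Yes|Young) = 28/(28+10) = 28/38 = 14/19

P = 14/19 ≈ 73.68%


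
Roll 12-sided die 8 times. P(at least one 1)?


P(no 1)^8 = (11/12)^8 = 214358881/429981696
P(≥1) = 1 - 214358881/429981696 = 215622815/429981696

P = 215622815/429981696 ≈ 50.15%


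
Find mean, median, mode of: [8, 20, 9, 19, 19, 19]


Sorted: [8, 9, 19, 19, 19, 20]
Mean = 94/6 = 47/3
Median = 19
Freq: {8: 1, 20: 1, 9: 1, 19: 3}
Mode: [19]

Mean=47/3, Median=19, Mode=19


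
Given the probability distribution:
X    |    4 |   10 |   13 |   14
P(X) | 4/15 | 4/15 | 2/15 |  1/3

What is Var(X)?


E[X] = 152/15
E[X²] = 594/5
Var(X) = E[X²] - (E[X])² = 594/5 - 23104/225 = 3626/225

Var(X) = 3626/225 ≈ 16.1156


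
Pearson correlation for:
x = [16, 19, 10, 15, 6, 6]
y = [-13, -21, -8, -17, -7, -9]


n=6, Σx=72, Σy=-75, Σxy=-1038, Σx²=1014, Σy²=1093
r = (6×(-1038) - 72×(-75))/√((6×1014 - 72²)(6×1093 - (-75)²))
= -828/√(900×933) = -828/√839700 ≈ -828/916.3515 ≈ -0.9036

r ≈ -0.9036


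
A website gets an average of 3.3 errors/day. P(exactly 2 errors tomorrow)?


Poisson(λ=3.3): P(X=2) = e^(-λ)×λ^k/k!
= e^(-3.3) × 3.3^2 / 2!
≈ 0.0368831674 × 10.89 / 2 ≈ 0.200829

P(X=2) ≈ 0.200829 ≈ 20.08%


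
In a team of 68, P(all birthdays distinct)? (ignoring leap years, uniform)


P(all different) = Π(365-i)/365 for i=0..67
= (365/365)×(364/365)×...×(298/365)
= 0.001274

P ≈ 0.0013 ≈ 0.13%


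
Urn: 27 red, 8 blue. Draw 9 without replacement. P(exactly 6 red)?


Hypergeometric: C(27,6)×C(8,3)/C(35,9)
= 296010×56/70607460 = 3588/15283

P(X=6) = 3588/15283 ≈ 23.48%


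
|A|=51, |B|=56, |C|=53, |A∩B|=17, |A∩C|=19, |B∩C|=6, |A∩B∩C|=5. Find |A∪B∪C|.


|A∪B∪C| = 51+56+53-17-19-6+5 = 123

|A∪B∪C| = 123


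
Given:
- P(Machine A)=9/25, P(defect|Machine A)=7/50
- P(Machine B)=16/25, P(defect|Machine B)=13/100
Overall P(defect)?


P(B) = Σ P(B|Aᵢ)×P(Aᵢ)
  7/50×9/25 = 63/1250
  13/100×16/25 = 52/625
Sum = 167/1250

P(defect) = 167/1250 ≈ 13.36%


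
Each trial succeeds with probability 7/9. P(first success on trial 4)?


Geometric: P(X=4) = (1-p)^(k-1)×p = (2/9)^3×7/9 = 56/6561

P(X=4) = 56/6561 ≈ 0.85%


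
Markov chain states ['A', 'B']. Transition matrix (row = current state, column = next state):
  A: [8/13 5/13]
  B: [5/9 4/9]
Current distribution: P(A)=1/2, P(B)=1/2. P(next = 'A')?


P(next=A) = Σᵢ P(now=i)×P(i→A)
= 1/2×8/13 + 1/2×5/9
= 4/13 + 5/18 = 137/234

P = 137/234 ≈ 0.5855


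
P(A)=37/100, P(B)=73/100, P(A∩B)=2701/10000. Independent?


P(A)×P(B) = 2701/10000
P(A∩B) = 2701/10000
Equal ✓ → Independent

Yes, independent


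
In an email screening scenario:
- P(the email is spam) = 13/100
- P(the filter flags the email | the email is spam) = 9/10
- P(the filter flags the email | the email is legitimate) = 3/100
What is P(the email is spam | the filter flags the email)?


Using Bayes' theorem:
P(A|B) = P(B|A)·P(A) / P(B)

P(the filter flags the email) = 9/10 × 13/100 + 3/100 × 87/100
= 117/1000 + 261/10000 = 1431/10000

P(the email is spam|the filter flags the email) = (117/1000) / (1431/10000) = 130/159

P(the email is spam|the filter flags the email) = 130/159 ≈ 81.76%


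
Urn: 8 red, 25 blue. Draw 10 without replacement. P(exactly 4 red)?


Hypergeometric: C(8,4)×C(25,6)/C(33,10)
= 70×177100/92561040 = 28175/210366

P(X=4) = 28175/210366 ≈ 13.39%


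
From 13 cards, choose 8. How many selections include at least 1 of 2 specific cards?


Complement: C(13,8) - C(11,8) = 1287 - 165 = 1122

1122


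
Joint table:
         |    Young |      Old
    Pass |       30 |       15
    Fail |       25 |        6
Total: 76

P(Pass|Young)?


P(Pass|Young) = 30/(30+25) = 30/55 = 6/11

P = 6/11 ≈ 54.55%


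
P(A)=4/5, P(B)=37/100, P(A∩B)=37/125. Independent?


P(A)×P(B) = 37/125
P(A∩B) = 37/125
Equal ✓ → Independent

Yes, independent


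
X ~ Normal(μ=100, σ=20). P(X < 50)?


z = (50-100)/20 = -2.5
P(Z < -2.5) = 0.0062

P(X < 50) ≈ 0.0062


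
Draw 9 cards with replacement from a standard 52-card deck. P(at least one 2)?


P(not a 2) = 48/52 = 12/13
P(none in 9 draws) = (12/13)^9 = 5159780352/10604499373
P(≥1 2) = 1 - 5159780352/10604499373 = 5444719021/10604499373

P = 5444719021/10604499373 ≈ 51.34%


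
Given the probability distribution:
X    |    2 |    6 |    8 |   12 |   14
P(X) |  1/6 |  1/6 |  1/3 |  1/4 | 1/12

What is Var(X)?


E[X] = 49/6
E[X²] = 241/3
Var(X) = E[X²] - (E[X])² = 241/3 - 2401/36 = 491/36

Var(X) = 491/36 ≈ 13.6389


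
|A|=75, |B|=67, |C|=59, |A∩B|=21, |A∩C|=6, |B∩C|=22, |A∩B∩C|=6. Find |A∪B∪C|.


|A∪B∪C| = 75+67+59-21-6-22+6 = 158

|A∪B∪C| = 158


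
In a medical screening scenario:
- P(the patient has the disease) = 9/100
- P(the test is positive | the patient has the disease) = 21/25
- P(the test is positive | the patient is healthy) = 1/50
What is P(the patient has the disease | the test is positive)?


Using Bayes' theorem:
P(A|B) = P(B|A)·P(A) / P(B)

P(the test is positive) = 21/25 × 9/100 + 1/50 × 91/100
= 189/2500 + 91/5000 = 469/5000

P(the patient has the disease|the test is positive) = (189/2500) / (469/5000) = 54/67

P(the patient has the disease|the test is positive) = 54/67 ≈ 80.60%


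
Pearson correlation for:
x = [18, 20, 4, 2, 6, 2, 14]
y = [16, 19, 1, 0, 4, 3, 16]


n=7, Σx=66, Σy=59, Σxy=926, Σx²=980, Σy²=899
r = (7×926 - 66×59)/√((7×980 - 66²)(7×899 - 59²))
= 2588/√(2504×2812) = 2588/√7041248 ≈ 2588/2653.5350 ≈ 0.9753

r ≈ 0.9753


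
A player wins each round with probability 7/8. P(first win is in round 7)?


Geometric: P(X=7) = (1-p)^(k-1)×p = (1/8)^6×7/8 = 7/2097152

P(X=7) = 7/2097152 ≈ 0.00%


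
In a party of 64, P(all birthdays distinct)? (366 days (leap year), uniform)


P(all different) = Π(366-i)/366 for i=0..63
= (366/366)×(365/366)×...×(303/366)
= 0.002858

P ≈ 0.0029 ≈ 0.29%


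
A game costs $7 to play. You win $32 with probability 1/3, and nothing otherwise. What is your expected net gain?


E[gain] = (32-7)×1/3 + (-7)×2/3
= 25/3 - 14/3 = 11/3

Expected net gain = $11/3 ≈ $3.67


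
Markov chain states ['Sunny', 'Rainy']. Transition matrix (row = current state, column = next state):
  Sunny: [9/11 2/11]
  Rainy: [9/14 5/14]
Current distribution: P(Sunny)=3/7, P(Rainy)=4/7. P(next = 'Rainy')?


P(next=Rainy) = Σᵢ P(now=i)×P(i→Rainy)
= 3/7×2/11 + 4/7×5/14
= 6/77 + 10/49 = 152/539

P = 152/539 ≈ 0.2820


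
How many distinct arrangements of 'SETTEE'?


Letters: 6, freq: {'S': 1, 'E': 3, 'T': 2}
6!/(1!×3!×2!) = 720/12 = 60

60


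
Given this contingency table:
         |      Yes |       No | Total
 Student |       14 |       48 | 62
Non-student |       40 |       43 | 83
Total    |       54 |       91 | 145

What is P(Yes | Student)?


P(Yes | Student) = 14/(14+48) = 14/62 = 7/31

P(Yes|Student) = 7/31 ≈ 22.58%


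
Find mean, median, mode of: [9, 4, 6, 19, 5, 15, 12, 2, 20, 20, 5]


Sorted: [2, 4, 5, 5, 6, 9, 12, 15, 19, 20, 20]
Mean = 117/11
Median = 9
Freq: {9: 1, 4: 1, 6: 1, 19: 1, 5: 2, 15: 1, 12: 1, 2: 1, 20: 2}
Mode: [5, 20]

Mean=117/11, Median=9, Mode=[5, 20]


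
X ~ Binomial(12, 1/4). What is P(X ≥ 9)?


P(X ≥ 9) = Σ P(X=i) for i=9..12
P(X=9) = 1485/4194304
P(X=10) = 297/8388608
P(X=11) = 9/4194304
P(X=12) = 1/16777216
Sum = 6571/16777216

P(X ≥ 9) = 6571/16777216 ≈ 0.04%


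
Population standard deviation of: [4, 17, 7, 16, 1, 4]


Mean = 49/6
  (4-49/6)²=625/36
  (17-49/6)²=2809/36
  (7-49/6)²=49/36
  (16-49/6)²=2209/36
  (1-49/6)²=1849/36
  (4-49/6)²=625/36
Σ(x-μ)² = 1361/6
σ² = (1361/6)/6 = 1361/36

σ = √(1361/36) ≈ 6.1486


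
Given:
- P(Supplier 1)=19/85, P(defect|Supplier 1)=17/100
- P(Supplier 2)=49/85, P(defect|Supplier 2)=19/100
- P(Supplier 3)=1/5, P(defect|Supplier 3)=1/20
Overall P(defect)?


P(B) = Σ P(B|Aᵢ)×P(Aᵢ)
  17/100×19/85 = 19/500
  19/100×49/85 = 931/8500
  1/20×1/5 = 1/100
Sum = 1339/8500

P(defect) = 1339/8500 ≈ 15.75%


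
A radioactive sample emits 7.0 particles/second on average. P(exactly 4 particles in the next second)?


Poisson(λ=7.0): P(X=4) = e^(-λ)×λ^k/k!
= e^(-7.0) × 7.0^4 / 4!
≈ 0.0009118819656 × 2401 / 24 ≈ 0.091226

P(X=4) ≈ 0.091226 ≈ 9.12%


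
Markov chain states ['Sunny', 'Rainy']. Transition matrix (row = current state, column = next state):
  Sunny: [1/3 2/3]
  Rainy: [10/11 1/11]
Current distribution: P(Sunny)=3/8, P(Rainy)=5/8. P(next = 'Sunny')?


P(next=Sunny) = Σᵢ P(now=i)×P(i→Sunny)
= 3/8×1/3 + 5/8×10/11
= 1/8 + 25/44 = 61/88

P = 61/88 ≈ 0.6932


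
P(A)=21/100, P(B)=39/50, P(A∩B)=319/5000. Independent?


P(A)×P(B) = 819/5000
P(A∩B) = 319/5000
Not equal → NOT independent

No, not independent


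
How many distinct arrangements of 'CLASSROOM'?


Letters: 9, freq: {'C': 1, 'L': 1, 'A': 1, 'S': 2, 'R': 1, 'O': 2, 'M': 1}
9!/(1!×1!×1!×2!×1!×2!×1!) = 362880/4 = 90720

90720


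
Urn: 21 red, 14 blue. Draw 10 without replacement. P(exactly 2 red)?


Hypergeometric: C(21,2)×C(14,8)/C(35,10)
= 210×3003/183579396 = 105/30566

P(X=2) = 105/30566 ≈ 0.34%


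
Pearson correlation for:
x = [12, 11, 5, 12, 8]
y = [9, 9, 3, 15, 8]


n=5, Σx=48, Σy=44, Σxy=466, Σx²=498, Σy²=460
r = (5×466 - 48×44)/√((5×498 - 48²)(5×460 - 44²))
= 218/√(186×364) = 218/√67704 ≈ 218/260.1999 ≈ 0.8378

r ≈ 0.8378


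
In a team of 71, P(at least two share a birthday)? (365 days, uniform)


P(all different) = Π(365-i)/365 for i=0..70
= 0.000679
P(match) = 1 - 0.000679 = 0.999321

P ≈ 0.9993 ≈ 99.93%


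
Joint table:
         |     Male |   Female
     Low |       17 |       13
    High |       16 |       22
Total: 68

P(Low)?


P(Low) = (17+13)/68 = 30/68 = 15/34

P(Low) = 15/34 ≈ 44.12%


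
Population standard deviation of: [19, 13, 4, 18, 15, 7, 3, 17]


Mean = 96/8 = 12
  (19-12)²=49
  (13-12)²=1
  (4-12)²=64
  (18-12)²=36
  (15-12)²=9
  (7-12)²=25
  (3-12)²=81
  (17-12)²=25
Σ(x-μ)² = 290
σ² = 290/8 = 145/4

σ = √(145/4) ≈ 6.0208


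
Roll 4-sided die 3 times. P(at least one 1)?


P(no 1)^3 = (3/4)^3 = 27/64
P(≥1) = 1 - 27/64 = 37/64

P = 37/64 ≈ 57.81%


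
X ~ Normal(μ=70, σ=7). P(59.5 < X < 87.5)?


z₁=(59.5-70)/7=-1.5, z₂=(87.5-70)/7=2.5
P = Φ(2.5) - Φ(-1.5) = 0.993790 - 0.066807 = 0.926983 ≈ 0.9270

P(59.5 < X < 87.5) ≈ 0.9270


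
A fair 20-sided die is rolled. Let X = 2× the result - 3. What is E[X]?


E[die] = (1+20)/2 = 21/2
E[X] = 2×21/2 - 3 = 18

E[X] = 18


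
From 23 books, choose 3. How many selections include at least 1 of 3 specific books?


Complement: C(23,3) - C(20,3) = 1771 - 1140 = 631

631


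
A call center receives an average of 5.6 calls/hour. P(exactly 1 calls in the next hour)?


Poisson(λ=5.6): P(X=1) = e^(-λ)×λ^k/k!
= e^(-5.6) × 5.6^1 / 1!
≈ 0.003697863716 × 5.6 / 1 ≈ 0.020708

P(X=1) ≈ 0.020708 ≈ 2.07%


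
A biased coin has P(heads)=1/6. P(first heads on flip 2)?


Geometric: P(X=2) = (1-p)^(k-1)×p = (5/6)^1×1/6 = 5/36

P(X=2) = 5/36 ≈ 13.89%


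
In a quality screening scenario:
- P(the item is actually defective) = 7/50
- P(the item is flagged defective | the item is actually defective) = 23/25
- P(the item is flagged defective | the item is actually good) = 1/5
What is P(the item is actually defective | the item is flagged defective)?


Using Bayes' theorem:
P(A|B) = P(B|A)·P(A) / P(B)

P(the item is flagged defective) = 23/25 × 7/50 + 1/5 × 43/50
= 161/1250 + 43/250 = 188/625

P(the item is actually defective|the item is flagged defective) = (161/1250) / (188/625) = 161/376

P(the item is actually defective|the item is flagged defective) = 161/376 ≈ 42.82%


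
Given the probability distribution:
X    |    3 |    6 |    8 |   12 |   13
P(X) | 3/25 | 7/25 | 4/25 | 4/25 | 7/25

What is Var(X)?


E[X] = 222/25
E[X²] = 2294/25
Var(X) = E[X²] - (E[X])² = 2294/25 - 49284/625 = 8066/625

Var(X) = 8066/625 ≈ 12.9056


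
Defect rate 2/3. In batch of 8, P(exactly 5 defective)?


Binomial: P(X=5) = C(8,5)×p^5×(1-p)^3
= 56 × 32/243 × 1/27 = 1792/6561

P(X=5) = 1792/6561 ≈ 27.31%


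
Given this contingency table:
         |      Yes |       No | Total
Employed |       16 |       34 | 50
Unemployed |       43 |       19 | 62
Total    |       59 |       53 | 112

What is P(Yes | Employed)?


P(Yes | Employed) = 16/(16+34) = 16/50 = 8/25

P(Yes|Employed) = 8/25 ≈ 32.00%


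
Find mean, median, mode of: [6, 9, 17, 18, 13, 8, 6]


Sorted: [6, 6, 8, 9, 13, 17, 18]
Mean = 77/7 = 11
Median = 9
Freq: {6: 2, 9: 1, 17: 1, 18: 1, 13: 1, 8: 1}
Mode: [6]

Mean=11, Median=9, Mode=6


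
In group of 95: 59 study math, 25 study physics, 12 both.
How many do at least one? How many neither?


|A∪B| = 59+25-12 = 72
Neither = 95-72 = 23

At least one: 72; Neither: 23


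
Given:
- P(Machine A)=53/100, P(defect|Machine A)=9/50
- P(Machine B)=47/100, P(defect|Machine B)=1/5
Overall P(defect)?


P(B) = Σ P(B|Aᵢ)×P(Aᵢ)
  9/50×53/100 = 477/5000
  1/5×47/100 = 47/500
Sum = 947/5000

P(defect) = 947/5000 ≈ 18.94%


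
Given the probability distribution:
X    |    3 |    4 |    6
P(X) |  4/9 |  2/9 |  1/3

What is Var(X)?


E[X] = 38/9
E[X²] = 176/9
Var(X) = E[X²] - (E[X])² = 176/9 - 1444/81 = 140/81

Var(X) = 140/81 ≈ 1.7284


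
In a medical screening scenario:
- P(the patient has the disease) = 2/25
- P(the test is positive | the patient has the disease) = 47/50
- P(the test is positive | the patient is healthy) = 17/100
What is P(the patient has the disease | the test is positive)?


Using Bayes' theorem:
P(A|B) = P(B|A)·P(A) / P(B)

P(the test is positive) = 47/50 × 2/25 + 17/100 × 23/25
= 47/625 + 391/2500 = 579/2500

P(the patient has the disease|the test is positive) = (47/625) / (579/2500) = 188/579

P(the patient has the disease|the test is positive) = 188/579 ≈ 32.47%


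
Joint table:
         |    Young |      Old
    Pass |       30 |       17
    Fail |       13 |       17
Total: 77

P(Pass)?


P(Pass) = (30+17)/77 = 47/77

P(Pass) = 47/77 ≈ 61.04%


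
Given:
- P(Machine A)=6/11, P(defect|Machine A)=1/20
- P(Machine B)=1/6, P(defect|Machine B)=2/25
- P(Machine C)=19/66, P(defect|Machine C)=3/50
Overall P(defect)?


P(B) = Σ P(B|Aᵢ)×P(Aᵢ)
  1/20×6/11 = 3/110
  2/25×1/6 = 1/75
  3/50×19/66 = 19/1100
Sum = 191/3300

P(defect) = 191/3300 ≈ 5.79%


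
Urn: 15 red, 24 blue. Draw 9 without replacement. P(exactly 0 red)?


Hypergeometric: C(15,0)×C(24,9)/C(39,9)
= 1×1307504/211915132 = 92/14911

P(X=0) = 92/14911 ≈ 0.62%


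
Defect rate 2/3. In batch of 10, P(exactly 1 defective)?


Binomial: P(X=1) = C(10,1)×p^1×(1-p)^9
= 10 × 2/3 × 1/19683 = 20/59049

P(X=1) = 20/59049 ≈ 0.03%


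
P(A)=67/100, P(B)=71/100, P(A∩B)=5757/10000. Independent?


P(A)×P(B) = 4757/10000
P(A∩B) = 5757/10000
Not equal → NOT independent

No, not independent


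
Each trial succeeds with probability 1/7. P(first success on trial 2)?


Geometric: P(X=2) = (1-p)^(k-1)×p = (6/7)^1×1/7 = 6/49

P(X=2) = 6/49 ≈ 12.24%


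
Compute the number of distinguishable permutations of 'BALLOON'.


Letters: 7, freq: {'B': 1, 'A': 1, 'L': 2, 'O': 2, 'N': 1}
7!/(1!×1!×2!×2!×1!) = 5040/4 = 1260

1260


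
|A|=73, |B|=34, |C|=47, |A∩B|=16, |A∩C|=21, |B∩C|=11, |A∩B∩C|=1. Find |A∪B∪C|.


|A∪B∪C| = 73+34+47-16-21-11+1 = 107

|A∪B∪C| = 107


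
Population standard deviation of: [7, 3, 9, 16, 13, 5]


Mean = 53/6
  (7-53/6)²=121/36
  (3-53/6)²=1225/36
  (9-53/6)²=1/36
  (16-53/6)²=1849/36
  (13-53/6)²=625/36
  (5-53/6)²=529/36
Σ(x-μ)² = 725/6
σ² = (725/6)/6 = 725/36

σ = √(725/36) ≈ 4.4876


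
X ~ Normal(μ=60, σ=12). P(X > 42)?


z = (42-60)/12 = -1.5
P(X > 42) = 1 - P(Z ≤ -1.5) = 1 - 0.0668 = 0.9332

P(X > 42) ≈ 0.9332


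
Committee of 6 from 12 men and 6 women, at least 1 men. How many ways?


Count by #men:
  1M,5W: C(12,1)×C(6,5)=72
  2M,4W: C(12,2)×C(6,4)=990
  3M,3W: C(12,3)×C(6,3)=4400
  4M,2W: C(12,4)×C(6,2)=7425
  5M,1W: C(12,5)×C(6,1)=4752
  6M,0W: C(12,6)×C(6,0)=924
Total = 18563

18563


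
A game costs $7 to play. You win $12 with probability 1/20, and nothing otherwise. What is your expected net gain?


E[gain] = (12-7)×1/20 + (-7)×19/20
= 1/4 - 133/20 = -32/5

Expected net gain = $-32/5 ≈ $-6.40


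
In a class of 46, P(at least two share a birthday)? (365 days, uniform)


P(all different) = Π(365-i)/365 for i=0..45
= 0.051747
P(match) = 1 - 0.051747 = 0.948253

P ≈ 0.9483 ≈ 94.83%


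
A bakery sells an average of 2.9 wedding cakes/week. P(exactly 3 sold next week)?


Poisson(λ=2.9): P(X=3) = e^(-λ)×λ^k/k!
= e^(-2.9) × 2.9^3 / 3!
≈ 0.05502322006 × 24.389 / 6 ≈ 0.223660

P(X=3) ≈ 0.223660 ≈ 22.37%


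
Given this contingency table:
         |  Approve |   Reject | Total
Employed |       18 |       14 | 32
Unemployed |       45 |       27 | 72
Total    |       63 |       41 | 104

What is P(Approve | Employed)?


P(Approve | Employed) = 18/(18+14) = 18/32 = 9/16

P(Approve|Employed) = 9/16 ≈ 56.25%


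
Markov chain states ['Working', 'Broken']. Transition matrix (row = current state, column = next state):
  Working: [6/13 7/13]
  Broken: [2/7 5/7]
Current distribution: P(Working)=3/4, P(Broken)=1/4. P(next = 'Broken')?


P(next=Broken) = Σᵢ P(now=i)×P(i→Broken)
= 3/4×7/13 + 1/4×5/7
= 21/52 + 5/28 = 53/91

P = 53/91 ≈ 0.5824


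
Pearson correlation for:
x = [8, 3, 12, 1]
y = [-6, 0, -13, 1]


n=4, Σx=24, Σy=-18, Σxy=-203, Σx²=218, Σy²=206
r = (4×(-203) - 24×(-18))/√((4×218 - 24²)(4×206 - (-18)²))
= -380/√(296×500) = -380/√148000 ≈ -380/384.7077 ≈ -0.9878

r ≈ -0.9878


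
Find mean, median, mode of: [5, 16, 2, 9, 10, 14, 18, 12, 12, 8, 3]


Sorted: [2, 3, 5, 8, 9, 10, 12, 12, 14, 16, 18]
Mean = 109/11
Median = 10
Freq: {5: 1, 16: 1, 2: 1, 9: 1, 10: 1, 14: 1, 18: 1, 12: 2, 8: 1, 3: 1}
Mode: [12]

Mean=109/11, Median=10, Mode=12


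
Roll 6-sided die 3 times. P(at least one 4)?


P(no 4)^3 = (5/6)^3 = 125/216
P(≥1) = 1 - 125/216 = 91/216

P = 91/216 ≈ 42.13%


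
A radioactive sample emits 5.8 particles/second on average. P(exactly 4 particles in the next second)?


Poisson(λ=5.8): P(X=4) = e^(-λ)×λ^k/k!
= e^(-5.8) × 5.8^4 / 4!
≈ 0.003027554745 × 1131.6496 / 24 ≈ 0.142755

P(X=4) ≈ 0.142755 ≈ 14.28%


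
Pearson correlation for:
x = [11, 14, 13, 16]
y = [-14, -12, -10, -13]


n=4, Σx=54, Σy=-49, Σxy=-660, Σx²=742, Σy²=609
r = (4×(-660) - 54×(-49))/√((4×742 - 54²)(4×609 - (-49)²))
= 6/√(52×35) = 6/√1820 ≈ 6/42.6615 ≈ 0.1406

r ≈ 0.1406


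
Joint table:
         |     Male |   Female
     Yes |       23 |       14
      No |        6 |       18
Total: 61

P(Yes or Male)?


P(Yes∨Male) = P(Yes) + P(Male) - P(Yes∧Male)
= (37 + 29 - 23)/61 = 43/61

P = 43/61 ≈ 70.49%


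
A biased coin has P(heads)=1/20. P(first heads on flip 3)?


Geometric: P(X=3) = (1-p)^(k-1)×p = (19/20)^2×1/20 = 361/8000

P(X=3) = 361/8000 ≈ 4.51%


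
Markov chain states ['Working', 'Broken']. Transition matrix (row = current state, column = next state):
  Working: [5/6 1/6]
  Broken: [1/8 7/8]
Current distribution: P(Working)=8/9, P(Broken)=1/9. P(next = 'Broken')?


P(next=Broken) = Σᵢ P(now=i)×P(i→Broken)
= 8/9×1/6 + 1/9×7/8
= 4/27 + 7/72 = 53/216

P = 53/216 ≈ 0.2454


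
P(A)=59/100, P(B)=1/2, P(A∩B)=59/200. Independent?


P(A)×P(B) = 59/200
P(A∩B) = 59/200
Equal ✓ → Independent

Yes, independent


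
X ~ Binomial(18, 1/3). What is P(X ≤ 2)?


P(X ≤ 2) = Σ P(X=i) for i=0..2
P(X=0) = 262144/387420489
P(X=1) = 262144/43046721
P(X=2) = 1114112/43046721
Sum = 12648448/387420489

P(X ≤ 2) = 12648448/387420489 ≈ 3.26%


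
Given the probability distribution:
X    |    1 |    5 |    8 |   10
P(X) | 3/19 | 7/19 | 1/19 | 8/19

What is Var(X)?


E[X] = 126/19
E[X²] = 1042/19
Var(X) = E[X²] - (E[X])² = 1042/19 - 15876/361 = 3922/361

Var(X) = 3922/361 ≈ 10.8643


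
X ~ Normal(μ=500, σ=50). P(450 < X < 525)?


z₁=(450-500)/50=-1.0, z₂=(525-500)/50=0.5
P = Φ(0.5) - Φ(-1.0) = 0.691462 - 0.158655 = 0.532807 ≈ 0.5328

P(450 < X < 525) ≈ 0.5328


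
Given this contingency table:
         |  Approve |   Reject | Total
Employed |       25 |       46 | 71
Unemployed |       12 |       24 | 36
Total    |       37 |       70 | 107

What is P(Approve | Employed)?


P(Approve | Employed) = 25/(25+46) = 25/71

P(Approve|Employed) = 25/71 ≈ 35.21%


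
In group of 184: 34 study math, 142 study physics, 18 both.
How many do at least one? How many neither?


|A∪B| = 34+142-18 = 158
Neither = 184-158 = 26

At least one: 158; Neither: 26


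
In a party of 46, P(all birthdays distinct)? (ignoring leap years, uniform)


P(all different) = Π(365-i)/365 for i=0..45
= (365/365)×(364/365)×...×(320/365)
= 0.051747

P ≈ 0.0517 ≈ 5.17%


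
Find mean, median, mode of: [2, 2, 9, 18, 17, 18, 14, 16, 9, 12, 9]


Sorted: [2, 2, 9, 9, 9, 12, 14, 16, 17, 18, 18]
Mean = 126/11
Median = 12
Freq: {2: 2, 9: 3, 18: 2, 17: 1, 14: 1, 16: 1, 12: 1}
Mode: [9]

Mean=126/11, Median=12, Mode=9


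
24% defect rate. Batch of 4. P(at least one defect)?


P(all good) = (19/25)^4 = 130321/390625
P(≥1 defect) = 260304/390625

P = 260304/390625 ≈ 66.64%


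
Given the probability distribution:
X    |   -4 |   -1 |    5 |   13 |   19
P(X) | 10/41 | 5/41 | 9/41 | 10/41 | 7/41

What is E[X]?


E[X] = Σ x·P(X=x)
= (-4)×(10/41) + (-1)×(5/41) + (5)×(9/41) + (13)×(10/41) + (19)×(7/41)
= 263/41

E[X] = 263/41


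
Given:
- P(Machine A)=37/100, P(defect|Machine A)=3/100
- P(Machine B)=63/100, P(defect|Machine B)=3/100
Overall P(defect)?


P(B) = Σ P(B|Aᵢ)×P(Aᵢ)
  3/100×37/100 = 111/10000
  3/100×63/100 = 189/10000
Sum = 3/100

P(defect) = 3/100 ≈ 3.00%


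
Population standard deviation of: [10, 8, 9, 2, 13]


Mean = 42/5
  (10-42/5)²=64/25
  (8-42/5)²=4/25
  (9-42/5)²=9/25
  (2-42/5)²=1024/25
  (13-42/5)²=529/25
Σ(x-μ)² = 326/5
σ² = (326/5)/5 = 326/25

σ = √(326/25) ≈ 3.6111


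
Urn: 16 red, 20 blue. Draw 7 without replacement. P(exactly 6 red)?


Hypergeometric: C(16,6)×C(20,1)/C(36,7)
= 8008×20/8347680 = 91/4743

P(X=6) = 91/4743 ≈ 1.92%


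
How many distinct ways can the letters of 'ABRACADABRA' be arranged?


Letters: 11, freq: {'A': 5, 'B': 2, 'R': 2, 'C': 1, 'D': 1}
11!/(5!×2!×2!×1!×1!) = 39916800/480 = 83160

83160


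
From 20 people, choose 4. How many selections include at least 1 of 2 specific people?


Complement: C(20,4) - C(18,4) = 4845 - 3060 = 1785

1785


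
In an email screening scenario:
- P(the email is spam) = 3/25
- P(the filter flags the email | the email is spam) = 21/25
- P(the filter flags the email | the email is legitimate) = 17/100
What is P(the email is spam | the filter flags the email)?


Using Bayes' theorem:
P(A|B) = P(B|A)·P(A) / P(B)

P(the filter flags the email) = 21/25 × 3/25 + 17/100 × 22/25
= 63/625 + 187/1250 = 313/1250

P(the email is spam|the filter flags the email) = (63/625) / (313/1250) = 126/313

P(the email is spam|the filter flags the email) = 126/313 ≈ 40.26%
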